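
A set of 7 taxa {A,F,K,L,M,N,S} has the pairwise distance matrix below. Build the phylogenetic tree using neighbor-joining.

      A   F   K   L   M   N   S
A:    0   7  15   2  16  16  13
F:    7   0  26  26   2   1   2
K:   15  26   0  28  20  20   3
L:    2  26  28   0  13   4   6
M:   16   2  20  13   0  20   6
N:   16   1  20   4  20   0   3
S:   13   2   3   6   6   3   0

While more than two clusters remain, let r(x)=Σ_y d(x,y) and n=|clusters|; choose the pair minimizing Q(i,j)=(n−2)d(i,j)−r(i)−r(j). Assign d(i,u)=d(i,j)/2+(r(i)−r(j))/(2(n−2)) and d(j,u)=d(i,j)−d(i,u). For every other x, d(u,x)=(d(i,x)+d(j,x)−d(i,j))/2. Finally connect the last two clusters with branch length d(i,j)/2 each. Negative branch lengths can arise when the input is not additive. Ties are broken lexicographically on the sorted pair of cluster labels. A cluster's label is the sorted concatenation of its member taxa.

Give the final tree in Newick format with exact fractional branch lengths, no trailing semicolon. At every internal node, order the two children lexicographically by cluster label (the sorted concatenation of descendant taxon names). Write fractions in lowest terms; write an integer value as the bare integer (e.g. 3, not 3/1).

iteration 1: select A,L (d=2, Q=-138); attach at lengths (0, 2); label the merged cluster AL
  updated: d(AL,F)=31/2, d(AL,K)=41/2, d(AL,M)=27/2, d(AL,N)=9, d(AL,S)=17/2
iteration 2: select F,M (d=2, Q=-100); attach at lengths (-7/8, 23/8); label the merged cluster FM
  updated: d(AL,FM)=27/2, d(FM,K)=22, d(FM,N)=19/2, d(FM,S)=3
iteration 3: select K,S (d=3, Q=-74); attach at lengths (19/2, -13/2); label the merged cluster KS
  updated: d(AL,KS)=13, d(FM,KS)=11, d(KS,N)=10
iteration 4: select AL,N (d=9, Q=-46); attach at lengths (25/4, 11/4); label the merged cluster ALN
  updated: d(ALN,FM)=7, d(ALN,KS)=7
iteration 5: select ALN,FM (d=7, Q=-25); attach at lengths (3/2, 11/2); label the merged cluster AFLMN
  updated: d(AFLMN,KS)=11/2
iteration 6: select AFLMN,KS (d=11/2); attach at lengths (11/4, 11/4); label the merged cluster AFKLMNS
final tree: ((((A:0,L:2):25/4,N:11/4):3/2,(F:-7/8,M:23/8):11/2):11/4,(K:19/2,S:-13/2):11/4)
total length: 57/2

((((A:0,L:2):25/4,N:11/4):3/2,(F:-7/8,M:23/8):11/2):11/4,(K:19/2,S:-13/2):11/4)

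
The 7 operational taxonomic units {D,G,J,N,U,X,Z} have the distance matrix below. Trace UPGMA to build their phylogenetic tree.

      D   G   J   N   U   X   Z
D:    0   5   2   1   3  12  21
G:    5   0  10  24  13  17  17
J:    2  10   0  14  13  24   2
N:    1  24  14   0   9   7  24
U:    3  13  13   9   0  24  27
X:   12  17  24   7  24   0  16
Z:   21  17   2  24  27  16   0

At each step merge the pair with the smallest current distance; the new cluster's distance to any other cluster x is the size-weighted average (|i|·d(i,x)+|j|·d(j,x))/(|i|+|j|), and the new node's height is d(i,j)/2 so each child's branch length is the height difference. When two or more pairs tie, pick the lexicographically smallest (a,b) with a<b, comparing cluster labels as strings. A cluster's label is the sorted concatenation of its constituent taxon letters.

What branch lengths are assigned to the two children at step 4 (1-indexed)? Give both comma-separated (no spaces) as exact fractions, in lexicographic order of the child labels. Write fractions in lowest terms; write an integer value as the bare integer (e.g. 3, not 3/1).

step 1: merge (D,N) at d=1; branch lengths D→1/2, N→1/2; new cluster DN
  updated: d(DN,G)=29/2, d(DN,J)=8, d(DN,U)=6, d(DN,X)=19/2, d(DN,Z)=45/2
step 2: merge (J,Z) at d=2; branch lengths J→1, Z→1; new cluster JZ
  updated: d(DN,JZ)=61/4, d(G,JZ)=27/2, d(JZ,U)=20, d(JZ,X)=20
step 3: merge (DN,U) at d=6; branch lengths DN→5/2, U→3; new cluster DNU
  updated: d(DNU,G)=14, d(DNU,JZ)=101/6, d(DNU,X)=43/3
step 4: merge (G,JZ) at d=27/2; branch lengths G→27/4, JZ→23/4; new cluster GJZ
  updated: d(DNU,GJZ)=143/9, d(GJZ,X)=19
step 5: merge (DNU,X) at d=43/3; branch lengths DNU→25/6, X→43/6; new cluster DNUX
  updated: d(DNUX,GJZ)=50/3
step 6: merge (DNUX,GJZ) at d=50/3; branch lengths DNUX→7/6, GJZ→19/12; new cluster DGJNUXZ
final tree: ((((D:1/2,N:1/2):5/2,U:3):25/6,X:43/6):7/6,(G:27/4,(J:1,Z:1):23/4):19/12)
total length: 421/12

27/4,23/4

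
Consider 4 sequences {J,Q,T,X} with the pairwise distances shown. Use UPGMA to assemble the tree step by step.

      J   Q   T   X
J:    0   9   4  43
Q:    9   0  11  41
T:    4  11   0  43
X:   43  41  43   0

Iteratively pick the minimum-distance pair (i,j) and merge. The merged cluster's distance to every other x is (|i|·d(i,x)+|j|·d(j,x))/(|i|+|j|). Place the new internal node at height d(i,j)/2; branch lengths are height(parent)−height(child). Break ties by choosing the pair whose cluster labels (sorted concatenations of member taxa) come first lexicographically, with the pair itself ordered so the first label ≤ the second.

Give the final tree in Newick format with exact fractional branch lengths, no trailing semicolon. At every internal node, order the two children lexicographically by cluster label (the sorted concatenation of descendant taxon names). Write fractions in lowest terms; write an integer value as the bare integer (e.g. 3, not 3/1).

(((J:2,T:2):3,Q:5):97/6,X:127/6)

iteration 1: select J,T (d=4); attach at lengths (2, 2); label the merged cluster JT
  updated: d(JT,Q)=10, d(JT,X)=43
iteration 2: select JT,Q (d=10); attach at lengths (3, 5); label the merged cluster JQT
  updated: d(JQT,X)=127/3
iteration 3: select JQT,X (d=127/3); attach at lengths (97/6, 127/6); label the merged cluster JQTX
final tree: (((J:2,T:2):3,Q:5):97/6,X:127/6)
total length: 148/3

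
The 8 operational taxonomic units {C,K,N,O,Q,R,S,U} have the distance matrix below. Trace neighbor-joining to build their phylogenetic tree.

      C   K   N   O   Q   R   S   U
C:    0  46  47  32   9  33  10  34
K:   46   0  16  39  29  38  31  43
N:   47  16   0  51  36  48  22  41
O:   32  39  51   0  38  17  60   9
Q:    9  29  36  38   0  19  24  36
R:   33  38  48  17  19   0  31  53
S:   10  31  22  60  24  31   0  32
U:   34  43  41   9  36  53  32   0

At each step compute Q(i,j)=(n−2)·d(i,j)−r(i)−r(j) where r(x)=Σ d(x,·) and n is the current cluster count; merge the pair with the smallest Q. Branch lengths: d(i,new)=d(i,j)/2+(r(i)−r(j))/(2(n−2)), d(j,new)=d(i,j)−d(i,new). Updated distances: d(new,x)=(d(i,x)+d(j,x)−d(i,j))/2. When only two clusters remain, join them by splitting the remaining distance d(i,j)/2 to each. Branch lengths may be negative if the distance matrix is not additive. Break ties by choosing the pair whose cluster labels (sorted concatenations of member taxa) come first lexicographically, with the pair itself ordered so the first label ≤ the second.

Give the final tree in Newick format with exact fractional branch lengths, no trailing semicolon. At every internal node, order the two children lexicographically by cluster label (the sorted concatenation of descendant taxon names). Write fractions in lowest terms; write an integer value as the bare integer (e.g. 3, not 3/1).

1. join O+U (d=9, Q=-440) ⇒ OU; edges |O|=13/3, |U|=14/3
  updated: d(C,OU)=57/2, d(K,OU)=73/2, d(N,OU)=83/2, d(OU,Q)=65/2, d(OU,R)=61/2, d(OU,S)=83/2
2. join K+N (d=16, Q=-327) ⇒ KN; edges |K|=33/5, |N|=47/5
  updated: d(C,KN)=77/2, d(KN,OU)=31, d(KN,Q)=49/2, d(KN,R)=35, d(KN,S)=37/2
3. join C+S (d=10, Q=-204) ⇒ CS; edges |C|=17/4, |S|=23/4
  updated: d(CS,KN)=47/2, d(CS,OU)=30, d(CS,Q)=23/2, d(CS,R)=27
4. join CS+Q (d=23/2, Q=-145) ⇒ CQS; edges |CS|=13/2, |Q|=5
  updated: d(CQS,KN)=73/4, d(CQS,OU)=51/2, d(CQS,R)=69/4
5. join CQS+R (d=69/4, Q=-437/4) ⇒ CQRS; edges |CQS|=51/16, |R|=225/16
  updated: d(CQRS,KN)=18, d(CQRS,OU)=155/8
6. join CQRS+KN (d=18, Q=-547/8) ⇒ CKNQRS; edges |CQRS|=51/16, |KN|=237/16
  updated: d(CKNQRS,OU)=259/16
7. join CKNQRS+OU (d=259/16) ⇒ CKNOQRSU; edges |CKNQRS|=259/32, |OU|=259/32
final tree: (((((C:17/4,S:23/4):13/2,Q:5):51/16,R:225/16):51/16,(K:33/5,N:47/5):237/16):259/32,(O:13/3,U:14/3):259/32)
total length: 1567/16

(((((C:17/4,S:23/4):13/2,Q:5):51/16,R:225/16):51/16,(K:33/5,N:47/5):237/16):259/32,(O:13/3,U:14/3):259/32)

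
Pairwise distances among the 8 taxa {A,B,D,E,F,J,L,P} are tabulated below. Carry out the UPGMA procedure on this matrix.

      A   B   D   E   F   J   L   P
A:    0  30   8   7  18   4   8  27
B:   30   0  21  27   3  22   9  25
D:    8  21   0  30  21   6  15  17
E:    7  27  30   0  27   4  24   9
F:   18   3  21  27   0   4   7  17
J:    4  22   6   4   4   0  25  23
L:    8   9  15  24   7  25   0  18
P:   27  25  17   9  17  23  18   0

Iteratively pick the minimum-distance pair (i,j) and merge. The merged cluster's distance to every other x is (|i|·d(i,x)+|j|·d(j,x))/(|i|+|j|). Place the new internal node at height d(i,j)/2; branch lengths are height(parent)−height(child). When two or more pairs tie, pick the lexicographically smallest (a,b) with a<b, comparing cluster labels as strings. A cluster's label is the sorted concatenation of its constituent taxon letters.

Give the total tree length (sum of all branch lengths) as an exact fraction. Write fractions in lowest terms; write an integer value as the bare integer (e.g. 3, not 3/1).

2833/60

iteration 1: select B,F (d=3); attach at lengths (3/2, 3/2); label the merged cluster BF
  updated: d(A,BF)=24, d(BF,D)=21, d(BF,E)=27, d(BF,J)=13, d(BF,L)=8, d(BF,P)=21
iteration 2: select A,J (d=4); attach at lengths (2, 2); label the merged cluster AJ
  updated: d(AJ,BF)=37/2, d(AJ,D)=7, d(AJ,E)=11/2, d(AJ,L)=33/2, d(AJ,P)=25
iteration 3: select AJ,E (d=11/2); attach at lengths (3/4, 11/4); label the merged cluster AEJ
  updated: d(AEJ,BF)=64/3, d(AEJ,D)=44/3, d(AEJ,L)=19, d(AEJ,P)=59/3
iteration 4: select BF,L (d=8); attach at lengths (5/2, 4); label the merged cluster BFL
  updated: d(AEJ,BFL)=185/9, d(BFL,D)=19, d(BFL,P)=20
iteration 5: select AEJ,D (d=44/3); attach at lengths (55/12, 22/3); label the merged cluster ADEJ
  updated: d(ADEJ,BFL)=121/6, d(ADEJ,P)=19
iteration 6: select ADEJ,P (d=19); attach at lengths (13/6, 19/2); label the merged cluster ADEJP
  updated: d(ADEJP,BFL)=302/15
iteration 7: select ADEJP,BFL (d=302/15); attach at lengths (17/30, 91/15); label the merged cluster ABDEFJLP
final tree: (((((A:2,J:2):3/4,E:11/4):55/12,D:22/3):13/6,P:19/2):17/30,((B:3/2,F:3/2):5/2,L:4):91/15)
total length: 2833/60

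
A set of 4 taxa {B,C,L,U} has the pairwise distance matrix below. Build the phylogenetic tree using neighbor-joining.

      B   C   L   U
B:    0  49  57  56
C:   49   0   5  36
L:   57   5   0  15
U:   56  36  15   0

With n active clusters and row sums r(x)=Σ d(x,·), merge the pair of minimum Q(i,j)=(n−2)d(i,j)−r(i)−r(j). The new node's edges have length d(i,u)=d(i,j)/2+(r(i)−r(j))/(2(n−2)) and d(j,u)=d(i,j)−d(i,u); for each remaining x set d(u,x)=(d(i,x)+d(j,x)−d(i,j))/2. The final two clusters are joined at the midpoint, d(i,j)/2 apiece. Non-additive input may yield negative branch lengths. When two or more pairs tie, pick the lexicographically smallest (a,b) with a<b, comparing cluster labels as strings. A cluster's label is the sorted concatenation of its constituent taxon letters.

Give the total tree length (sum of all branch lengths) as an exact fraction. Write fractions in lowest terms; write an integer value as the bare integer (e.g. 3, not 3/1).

279/4

step 1: merge (B,U) at d=56, Q=-157; branch lengths B→167/4, U→57/4; new cluster BU
  updated: d(BU,C)=29/2, d(BU,L)=8
step 2: merge (BU,C) at d=29/2, Q=-55/2; branch lengths BU→35/4, C→23/4; new cluster BCU
  updated: d(BCU,L)=-3/4
step 3: merge (BCU,L) at d=-3/4; branch lengths BCU→-3/8, L→-3/8; new cluster BCLU
final tree: (((B:167/4,U:57/4):35/4,C:23/4):-3/8,L:-3/8)
total length: 279/4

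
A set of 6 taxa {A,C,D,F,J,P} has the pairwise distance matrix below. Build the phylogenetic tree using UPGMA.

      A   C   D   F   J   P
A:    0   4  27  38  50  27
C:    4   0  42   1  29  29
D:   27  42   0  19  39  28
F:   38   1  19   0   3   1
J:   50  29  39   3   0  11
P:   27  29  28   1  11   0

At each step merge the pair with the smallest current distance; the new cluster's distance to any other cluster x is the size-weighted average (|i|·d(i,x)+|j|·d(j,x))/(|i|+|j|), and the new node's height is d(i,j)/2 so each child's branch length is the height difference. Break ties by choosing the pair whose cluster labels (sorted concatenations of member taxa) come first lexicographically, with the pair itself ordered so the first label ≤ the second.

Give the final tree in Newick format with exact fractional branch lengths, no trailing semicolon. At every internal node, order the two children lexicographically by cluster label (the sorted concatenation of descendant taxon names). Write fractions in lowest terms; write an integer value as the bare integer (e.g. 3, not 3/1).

((A:27/2,D:27/2):31/16,((C:1/2,F:1/2):29/4,(J:11/2,P:11/2):9/4):123/16)

iteration 1: select C,F (d=1); attach at lengths (1/2, 1/2); label the merged cluster CF
  updated: d(A,CF)=21, d(CF,D)=61/2, d(CF,J)=16, d(CF,P)=15
iteration 2: select J,P (d=11); attach at lengths (11/2, 11/2); label the merged cluster JP
  updated: d(A,JP)=77/2, d(CF,JP)=31/2, d(D,JP)=67/2
iteration 3: select CF,JP (d=31/2); attach at lengths (29/4, 9/4); label the merged cluster CFJP
  updated: d(A,CFJP)=119/4, d(CFJP,D)=32
iteration 4: select A,D (d=27); attach at lengths (27/2, 27/2); label the merged cluster AD
  updated: d(AD,CFJP)=247/8
iteration 5: select AD,CFJP (d=247/8); attach at lengths (31/16, 123/16); label the merged cluster ACDFJP
final tree: ((A:27/2,D:27/2):31/16,((C:1/2,F:1/2):29/4,(J:11/2,P:11/2):9/4):123/16)
total length: 465/8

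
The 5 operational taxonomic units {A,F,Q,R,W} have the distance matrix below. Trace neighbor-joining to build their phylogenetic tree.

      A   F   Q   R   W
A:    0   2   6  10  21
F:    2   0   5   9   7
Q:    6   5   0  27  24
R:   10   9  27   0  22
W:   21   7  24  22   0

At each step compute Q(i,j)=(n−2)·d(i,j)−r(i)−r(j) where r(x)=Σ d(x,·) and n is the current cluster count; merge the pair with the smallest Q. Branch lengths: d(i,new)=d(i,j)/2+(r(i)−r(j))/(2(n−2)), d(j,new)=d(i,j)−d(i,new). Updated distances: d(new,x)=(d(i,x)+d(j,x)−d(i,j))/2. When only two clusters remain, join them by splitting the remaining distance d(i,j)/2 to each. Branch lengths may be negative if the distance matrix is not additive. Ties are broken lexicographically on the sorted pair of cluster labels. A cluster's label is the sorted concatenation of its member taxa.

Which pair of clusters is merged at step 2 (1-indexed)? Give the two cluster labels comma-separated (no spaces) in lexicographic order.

AQ,F

step 1: merge (A,Q) at d=6, Q=-83; branch lengths A→-5/6, Q→41/6; new cluster AQ
  updated: d(AQ,F)=1/2, d(AQ,R)=31/2, d(AQ,W)=39/2
step 2: merge (AQ,F) at d=1/2, Q=-51; branch lengths AQ→5, F→-9/2; new cluster AFQ
  updated: d(AFQ,R)=12, d(AFQ,W)=13
step 3: merge (AFQ,R) at d=12, Q=-47; branch lengths AFQ→3/2, R→21/2; new cluster AFQR
  updated: d(AFQR,W)=23/2
step 4: merge (AFQR,W) at d=23/2; branch lengths AFQR→23/4, W→23/4; new cluster AFQRW
final tree: ((((A:-5/6,Q:41/6):5,F:-9/2):3/2,R:21/2):23/4,W:23/4)
total length: 30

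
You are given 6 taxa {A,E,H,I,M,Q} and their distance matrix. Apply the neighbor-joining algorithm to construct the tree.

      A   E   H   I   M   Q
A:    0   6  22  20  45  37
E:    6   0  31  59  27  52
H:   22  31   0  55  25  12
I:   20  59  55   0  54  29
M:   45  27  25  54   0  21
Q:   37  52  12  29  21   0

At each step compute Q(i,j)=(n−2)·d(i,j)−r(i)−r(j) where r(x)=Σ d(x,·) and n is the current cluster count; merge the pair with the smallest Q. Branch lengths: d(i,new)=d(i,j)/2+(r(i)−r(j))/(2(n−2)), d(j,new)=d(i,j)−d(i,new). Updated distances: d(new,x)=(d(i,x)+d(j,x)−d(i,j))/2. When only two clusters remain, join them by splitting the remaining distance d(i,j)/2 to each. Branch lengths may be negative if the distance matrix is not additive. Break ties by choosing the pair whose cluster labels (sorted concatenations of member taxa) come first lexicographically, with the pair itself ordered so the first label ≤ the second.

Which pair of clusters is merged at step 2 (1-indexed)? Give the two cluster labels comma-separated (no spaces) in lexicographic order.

iteration 1: select A,E (d=6, Q=-281); attach at lengths (-21/8, 69/8); label the merged cluster AE
  updated: d(AE,H)=47/2, d(AE,I)=73/2, d(AE,M)=33, d(AE,Q)=83/2
iteration 2: select AE,I (d=73/2, Q=-399/2); attach at lengths (139/12, 299/12); label the merged cluster AEI
  updated: d(AEI,H)=21, d(AEI,M)=101/4, d(AEI,Q)=17
iteration 3: select AEI,M (d=101/4, Q=-84); attach at lengths (85/8, 117/8); label the merged cluster AEIM
  updated: d(AEIM,H)=83/8, d(AEIM,Q)=51/8
iteration 4: select AEIM,H (d=83/8, Q=-115/4); attach at lengths (19/8, 8); label the merged cluster AEHIM
  updated: d(AEHIM,Q)=4
iteration 5: select AEHIM,Q (d=4); attach at lengths (2, 2); label the merged cluster AEHIMQ
final tree: (((((A:-21/8,E:69/8):139/12,I:299/12):85/8,M:117/8):19/8,H:8):2,Q:2)
total length: 657/8

AE,I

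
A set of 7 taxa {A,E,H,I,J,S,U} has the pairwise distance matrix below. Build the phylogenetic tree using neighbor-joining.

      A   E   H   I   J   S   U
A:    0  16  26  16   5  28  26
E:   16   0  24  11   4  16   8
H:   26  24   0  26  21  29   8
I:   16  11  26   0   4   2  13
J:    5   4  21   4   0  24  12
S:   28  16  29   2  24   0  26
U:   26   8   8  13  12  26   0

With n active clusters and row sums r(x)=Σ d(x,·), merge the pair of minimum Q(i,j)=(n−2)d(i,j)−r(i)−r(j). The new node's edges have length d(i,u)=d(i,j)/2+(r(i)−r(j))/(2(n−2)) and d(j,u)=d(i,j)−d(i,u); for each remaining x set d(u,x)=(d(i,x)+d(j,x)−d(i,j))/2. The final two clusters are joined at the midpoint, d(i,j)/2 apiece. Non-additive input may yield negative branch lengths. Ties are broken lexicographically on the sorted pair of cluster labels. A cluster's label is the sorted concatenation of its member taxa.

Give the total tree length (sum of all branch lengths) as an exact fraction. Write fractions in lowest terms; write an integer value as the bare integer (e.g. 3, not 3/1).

663/16

1. join H+U (d=8, Q=-187) ⇒ HU; edges |H|=81/10, |U|=-1/10
  updated: d(A,HU)=22, d(E,HU)=12, d(HU,I)=31/2, d(HU,J)=25/2, d(HU,S)=47/2
2. join I+S (d=2, Q=-134) ⇒ IS; edges |I|=-37/8, |S|=53/8
  updated: d(A,IS)=21, d(E,IS)=25/2, d(HU,IS)=37/2, d(IS,J)=13
3. join A+J (d=5, Q=-167/2) ⇒ AJ; edges |A|=89/12, |J|=-29/12
  updated: d(AJ,E)=15/2, d(AJ,HU)=59/4, d(AJ,IS)=29/2
4. join AJ+E (d=15/2, Q=-215/4) ⇒ AEJ; edges |AJ|=79/16, |E|=41/16
  updated: d(AEJ,HU)=77/8, d(AEJ,IS)=39/4
5. join AEJ+HU (d=77/8, Q=-303/8) ⇒ AEHJU; edges |AEJ|=7/16, |HU|=147/16
  updated: d(AEHJU,IS)=149/16
6. join AEHJU+IS (d=149/16) ⇒ AEHIJSU; edges |AEHJU|=149/32, |IS|=149/32
final tree: ((((A:89/12,J:-29/12):79/16,E:41/16):7/16,(H:81/10,U:-1/10):147/16):149/32,(I:-37/8,S:53/8):149/32)
total length: 663/16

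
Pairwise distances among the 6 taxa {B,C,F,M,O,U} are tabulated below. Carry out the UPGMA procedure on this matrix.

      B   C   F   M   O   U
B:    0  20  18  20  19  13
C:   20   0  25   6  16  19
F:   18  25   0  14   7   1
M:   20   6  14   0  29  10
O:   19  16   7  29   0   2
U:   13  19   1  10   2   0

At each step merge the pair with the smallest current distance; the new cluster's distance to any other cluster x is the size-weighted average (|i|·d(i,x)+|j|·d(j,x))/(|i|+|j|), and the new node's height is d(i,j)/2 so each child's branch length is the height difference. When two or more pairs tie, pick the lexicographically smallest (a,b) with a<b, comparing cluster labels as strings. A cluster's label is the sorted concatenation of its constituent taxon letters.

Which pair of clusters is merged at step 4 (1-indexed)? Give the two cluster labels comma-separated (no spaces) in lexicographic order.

iteration 1: select F,U (d=1); attach at lengths (1/2, 1/2); label the merged cluster FU
  updated: d(B,FU)=31/2, d(C,FU)=22, d(FU,M)=12, d(FU,O)=9/2
iteration 2: select FU,O (d=9/2); attach at lengths (7/4, 9/4); label the merged cluster FOU
  updated: d(B,FOU)=50/3, d(C,FOU)=20, d(FOU,M)=53/3
iteration 3: select C,M (d=6); attach at lengths (3, 3); label the merged cluster CM
  updated: d(B,CM)=20, d(CM,FOU)=113/6
iteration 4: select B,FOU (d=50/3); attach at lengths (25/3, 73/12); label the merged cluster BFOU
  updated: d(BFOU,CM)=153/8
iteration 5: select BFOU,CM (d=153/8); attach at lengths (59/48, 105/16); label the merged cluster BCFMOU
final tree: ((B:25/3,((F:1/2,U:1/2):7/4,O:9/4):73/12):59/48,(C:3,M:3):105/16)
total length: 797/24

B,FOU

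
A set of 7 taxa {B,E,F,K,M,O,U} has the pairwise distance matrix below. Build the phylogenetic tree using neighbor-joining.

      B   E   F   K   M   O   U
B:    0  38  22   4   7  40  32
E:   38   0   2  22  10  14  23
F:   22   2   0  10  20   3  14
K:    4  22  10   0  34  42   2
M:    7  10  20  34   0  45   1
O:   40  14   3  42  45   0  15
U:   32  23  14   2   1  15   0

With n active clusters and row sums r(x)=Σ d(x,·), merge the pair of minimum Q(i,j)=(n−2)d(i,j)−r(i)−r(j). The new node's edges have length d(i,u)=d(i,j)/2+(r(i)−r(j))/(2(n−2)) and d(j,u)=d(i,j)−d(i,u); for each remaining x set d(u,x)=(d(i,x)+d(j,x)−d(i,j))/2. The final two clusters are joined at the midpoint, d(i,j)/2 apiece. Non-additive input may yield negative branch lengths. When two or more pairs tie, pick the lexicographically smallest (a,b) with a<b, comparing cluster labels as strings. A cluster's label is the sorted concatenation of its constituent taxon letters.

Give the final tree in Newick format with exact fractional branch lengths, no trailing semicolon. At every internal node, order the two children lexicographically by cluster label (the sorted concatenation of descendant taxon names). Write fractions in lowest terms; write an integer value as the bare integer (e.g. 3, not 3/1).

(((((B:49/10,K:-9/10):271/24,(M:61/16,U:-45/16):119/24):45/4,E:21/8):31/8,F:-25/4):37/8,O:37/8)

1. join B+K (d=4, Q=-237) ⇒ BK; edges |B|=49/10, |K|=-9/10
  updated: d(BK,E)=28, d(BK,F)=14, d(BK,M)=37/2, d(BK,O)=39, d(BK,U)=15
2. join M+U (d=1, Q=-317/2) ⇒ MU; edges |M|=61/16, |U|=-45/16
  updated: d(BK,MU)=65/4, d(E,MU)=16, d(F,MU)=33/2, d(MU,O)=59/2
3. join BK+MU (d=65/4, Q=-507/4) ⇒ BKMU; edges |BK|=271/24, |MU|=119/24
  updated: d(BKMU,E)=111/8, d(BKMU,F)=57/8, d(BKMU,O)=209/8
4. join BKMU+E (d=111/8, Q=-197/4) ⇒ BEKMU; edges |BKMU|=45/4, |E|=21/8
  updated: d(BEKMU,F)=-19/8, d(BEKMU,O)=105/8
5. join BEKMU+F (d=-19/8, Q=-55/4) ⇒ BEFKMU; edges |BEKMU|=31/8, |F|=-25/4
  updated: d(BEFKMU,O)=37/4
6. join BEFKMU+O (d=37/4) ⇒ BEFKMOU; edges |BEFKMU|=37/8, |O|=37/8
final tree: (((((B:49/10,K:-9/10):271/24,(M:61/16,U:-45/16):119/24):45/4,E:21/8):31/8,F:-25/4):37/8,O:37/8)
total length: 42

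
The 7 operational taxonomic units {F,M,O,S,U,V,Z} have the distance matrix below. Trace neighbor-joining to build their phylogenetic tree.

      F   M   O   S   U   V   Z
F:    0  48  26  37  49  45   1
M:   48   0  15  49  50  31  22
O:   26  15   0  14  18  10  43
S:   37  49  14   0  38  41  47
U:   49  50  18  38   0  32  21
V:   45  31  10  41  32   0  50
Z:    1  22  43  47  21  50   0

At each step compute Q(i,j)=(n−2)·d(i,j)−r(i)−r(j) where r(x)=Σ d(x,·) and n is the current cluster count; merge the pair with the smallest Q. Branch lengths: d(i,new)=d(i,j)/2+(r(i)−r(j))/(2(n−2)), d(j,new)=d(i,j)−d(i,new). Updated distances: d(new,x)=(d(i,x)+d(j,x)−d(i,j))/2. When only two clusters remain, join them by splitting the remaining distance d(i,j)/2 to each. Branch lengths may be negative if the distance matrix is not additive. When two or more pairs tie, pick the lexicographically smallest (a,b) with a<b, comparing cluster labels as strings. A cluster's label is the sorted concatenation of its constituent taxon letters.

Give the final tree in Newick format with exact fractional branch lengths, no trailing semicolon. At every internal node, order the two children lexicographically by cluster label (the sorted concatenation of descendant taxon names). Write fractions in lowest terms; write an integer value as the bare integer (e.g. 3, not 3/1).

(((((F:27/10,Z:-17/10):75/4,M:63/4):57/8,(O:-119/24,S:455/24):7/2):1/4,U:279/16):233/32,V:233/32)

1. join F+Z (d=1, Q=-385) ⇒ FZ; edges |F|=27/10, |Z|=-17/10
  updated: d(FZ,M)=69/2, d(FZ,O)=34, d(FZ,S)=83/2, d(FZ,U)=69/2, d(FZ,V)=47
2. join FZ+M (d=69/2, Q=-233) ⇒ FMZ; edges |FZ|=75/4, |M|=63/4
  updated: d(FMZ,O)=29/4, d(FMZ,S)=28, d(FMZ,U)=25, d(FMZ,V)=87/4
3. join O+S (d=14, Q=-513/4) ⇒ OS; edges |O|=-119/24, |S|=455/24
  updated: d(FMZ,OS)=85/8, d(OS,U)=21, d(OS,V)=37/2
4. join FMZ+OS (d=85/8, Q=-345/4) ⇒ FMOSZ; edges |FMZ|=57/8, |OS|=7/2
  updated: d(FMOSZ,U)=283/16, d(FMOSZ,V)=237/16
5. join FMOSZ+U (d=283/16, Q=-129/2) ⇒ FMOSUZ; edges |FMOSZ|=1/4, |U|=279/16
  updated: d(FMOSUZ,V)=233/16
6. join FMOSUZ+V (d=233/16) ⇒ FMOSUVZ; edges |FMOSUZ|=233/32, |V|=233/32
final tree: (((((F:27/10,Z:-17/10):75/4,M:63/4):57/8,(O:-119/24,S:455/24):7/2):1/4,U:279/16):233/32,V:233/32)
total length: 739/8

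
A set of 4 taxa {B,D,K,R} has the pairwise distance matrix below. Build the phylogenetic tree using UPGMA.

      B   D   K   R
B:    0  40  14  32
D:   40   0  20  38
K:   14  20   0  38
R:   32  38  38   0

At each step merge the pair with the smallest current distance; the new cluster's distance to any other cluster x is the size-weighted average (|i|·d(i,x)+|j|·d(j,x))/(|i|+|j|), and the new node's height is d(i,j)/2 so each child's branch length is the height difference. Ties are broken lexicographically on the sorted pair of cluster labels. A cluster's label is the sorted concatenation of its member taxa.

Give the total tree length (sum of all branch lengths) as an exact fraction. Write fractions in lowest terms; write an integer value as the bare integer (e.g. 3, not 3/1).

58

step 1: merge (B,K) at d=14; branch lengths B→7, K→7; new cluster BK
  updated: d(BK,D)=30, d(BK,R)=35
step 2: merge (BK,D) at d=30; branch lengths BK→8, D→15; new cluster BDK
  updated: d(BDK,R)=36
step 3: merge (BDK,R) at d=36; branch lengths BDK→3, R→18; new cluster BDKR
final tree: (((B:7,K:7):8,D:15):3,R:18)
total length: 58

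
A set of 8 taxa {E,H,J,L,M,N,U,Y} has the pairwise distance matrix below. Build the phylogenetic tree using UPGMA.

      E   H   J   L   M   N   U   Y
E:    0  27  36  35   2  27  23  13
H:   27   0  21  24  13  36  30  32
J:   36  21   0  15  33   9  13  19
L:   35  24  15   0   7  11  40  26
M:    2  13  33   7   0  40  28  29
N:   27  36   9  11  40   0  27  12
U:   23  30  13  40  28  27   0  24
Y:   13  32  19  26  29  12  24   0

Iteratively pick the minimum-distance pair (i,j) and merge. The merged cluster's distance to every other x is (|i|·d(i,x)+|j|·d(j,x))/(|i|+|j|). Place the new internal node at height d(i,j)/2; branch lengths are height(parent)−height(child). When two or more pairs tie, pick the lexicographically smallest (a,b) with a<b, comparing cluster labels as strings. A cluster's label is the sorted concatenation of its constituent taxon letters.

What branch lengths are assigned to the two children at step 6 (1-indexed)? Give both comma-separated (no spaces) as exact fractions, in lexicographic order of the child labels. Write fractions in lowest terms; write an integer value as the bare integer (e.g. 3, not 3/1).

iteration 1: select E,M (d=2); attach at lengths (1, 1); label the merged cluster EM
  updated: d(EM,H)=20, d(EM,J)=69/2, d(EM,L)=21, d(EM,N)=67/2, d(EM,U)=51/2, d(EM,Y)=21
iteration 2: select J,N (d=9); attach at lengths (9/2, 9/2); label the merged cluster JN
  updated: d(EM,JN)=34, d(H,JN)=57/2, d(JN,L)=13, d(JN,U)=20, d(JN,Y)=31/2
iteration 3: select JN,L (d=13); attach at lengths (2, 13/2); label the merged cluster JLN
  updated: d(EM,JLN)=89/3, d(H,JLN)=27, d(JLN,U)=80/3, d(JLN,Y)=19
iteration 4: select JLN,Y (d=19); attach at lengths (3, 19/2); label the merged cluster JLNY
  updated: d(EM,JLNY)=55/2, d(H,JLNY)=113/4, d(JLNY,U)=26
iteration 5: select EM,H (d=20); attach at lengths (9, 10); label the merged cluster EHM
  updated: d(EHM,JLNY)=111/4, d(EHM,U)=27
iteration 6: select JLNY,U (d=26); attach at lengths (7/2, 13); label the merged cluster JLNUY
  updated: d(EHM,JLNUY)=138/5
iteration 7: select EHM,JLNUY (d=138/5); attach at lengths (19/5, 4/5); label the merged cluster EHJLMNUY
final tree: (((E:1,M:1):9,H:10):19/5,((((J:9/2,N:9/2):2,L:13/2):3,Y:19/2):7/2,U:13):4/5)
total length: 721/10

7/2,13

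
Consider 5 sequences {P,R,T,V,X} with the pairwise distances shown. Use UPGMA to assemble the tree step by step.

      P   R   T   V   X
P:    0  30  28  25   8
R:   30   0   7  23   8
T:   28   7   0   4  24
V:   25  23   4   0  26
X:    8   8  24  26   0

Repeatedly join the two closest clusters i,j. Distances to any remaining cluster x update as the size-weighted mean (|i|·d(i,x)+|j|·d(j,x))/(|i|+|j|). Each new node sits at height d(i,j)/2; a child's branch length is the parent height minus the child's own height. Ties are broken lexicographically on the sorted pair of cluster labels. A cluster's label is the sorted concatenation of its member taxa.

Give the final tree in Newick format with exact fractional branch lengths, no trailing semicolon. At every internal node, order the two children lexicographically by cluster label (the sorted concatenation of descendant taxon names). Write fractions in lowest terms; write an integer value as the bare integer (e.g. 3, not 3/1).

iteration 1: select T,V (d=4); attach at lengths (2, 2); label the merged cluster TV
  updated: d(P,TV)=53/2, d(R,TV)=15, d(TV,X)=25
iteration 2: select P,X (d=8); attach at lengths (4, 4); label the merged cluster PX
  updated: d(PX,R)=19, d(PX,TV)=103/4
iteration 3: select R,TV (d=15); attach at lengths (15/2, 11/2); label the merged cluster RTV
  updated: d(PX,RTV)=47/2
iteration 4: select PX,RTV (d=47/2); attach at lengths (31/4, 17/4); label the merged cluster PRTVX
final tree: ((P:4,X:4):31/4,(R:15/2,(T:2,V:2):11/2):17/4)
total length: 37

((P:4,X:4):31/4,(R:15/2,(T:2,V:2):11/2):17/4)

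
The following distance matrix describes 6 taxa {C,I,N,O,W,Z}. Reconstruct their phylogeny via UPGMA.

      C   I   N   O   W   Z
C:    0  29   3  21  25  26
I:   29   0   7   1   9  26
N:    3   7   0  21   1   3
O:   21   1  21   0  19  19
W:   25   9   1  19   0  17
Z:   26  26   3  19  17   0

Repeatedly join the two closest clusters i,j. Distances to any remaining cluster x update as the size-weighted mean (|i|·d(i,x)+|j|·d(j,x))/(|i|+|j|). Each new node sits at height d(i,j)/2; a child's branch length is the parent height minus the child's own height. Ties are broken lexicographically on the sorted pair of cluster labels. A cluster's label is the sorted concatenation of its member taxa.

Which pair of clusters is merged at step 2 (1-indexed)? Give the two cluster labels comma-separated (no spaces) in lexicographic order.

iteration 1: select I,O (d=1); attach at lengths (1/2, 1/2); label the merged cluster IO
  updated: d(C,IO)=25, d(IO,N)=14, d(IO,W)=14, d(IO,Z)=45/2
iteration 2: select N,W (d=1); attach at lengths (1/2, 1/2); label the merged cluster NW
  updated: d(C,NW)=14, d(IO,NW)=14, d(NW,Z)=10
iteration 3: select NW,Z (d=10); attach at lengths (9/2, 5); label the merged cluster NWZ
  updated: d(C,NWZ)=18, d(IO,NWZ)=101/6
iteration 4: select IO,NWZ (d=101/6); attach at lengths (95/12, 41/12); label the merged cluster INOWZ
  updated: d(C,INOWZ)=104/5
iteration 5: select C,INOWZ (d=104/5); attach at lengths (52/5, 119/60); label the merged cluster CINOWZ
final tree: (C:52/5,((I:1/2,O:1/2):95/12,((N:1/2,W:1/2):9/2,Z:5):41/12):119/60)
total length: 2113/60

N,W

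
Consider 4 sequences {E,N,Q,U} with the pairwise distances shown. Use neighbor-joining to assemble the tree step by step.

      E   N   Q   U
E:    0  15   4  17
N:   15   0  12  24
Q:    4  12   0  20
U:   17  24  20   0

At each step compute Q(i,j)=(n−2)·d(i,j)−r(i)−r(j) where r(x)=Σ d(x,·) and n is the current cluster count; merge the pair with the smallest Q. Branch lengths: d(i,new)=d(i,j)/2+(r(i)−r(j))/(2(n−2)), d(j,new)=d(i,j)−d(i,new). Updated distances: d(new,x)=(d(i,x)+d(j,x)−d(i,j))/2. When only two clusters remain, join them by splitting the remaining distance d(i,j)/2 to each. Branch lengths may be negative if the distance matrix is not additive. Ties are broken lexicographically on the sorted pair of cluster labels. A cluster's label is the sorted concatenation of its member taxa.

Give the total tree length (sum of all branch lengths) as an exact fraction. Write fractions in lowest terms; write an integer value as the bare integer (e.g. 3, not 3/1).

1. join E+Q (d=4, Q=-64) ⇒ EQ; edges |E|=2, |Q|=2
  updated: d(EQ,N)=23/2, d(EQ,U)=33/2
2. join EQ+N (d=23/2, Q=-52) ⇒ ENQ; edges |EQ|=2, |N|=19/2
  updated: d(ENQ,U)=29/2
3. join ENQ+U (d=29/2) ⇒ ENQU; edges |ENQ|=29/4, |U|=29/4
final tree: (((E:2,Q:2):2,N:19/2):29/4,U:29/4)
total length: 30

30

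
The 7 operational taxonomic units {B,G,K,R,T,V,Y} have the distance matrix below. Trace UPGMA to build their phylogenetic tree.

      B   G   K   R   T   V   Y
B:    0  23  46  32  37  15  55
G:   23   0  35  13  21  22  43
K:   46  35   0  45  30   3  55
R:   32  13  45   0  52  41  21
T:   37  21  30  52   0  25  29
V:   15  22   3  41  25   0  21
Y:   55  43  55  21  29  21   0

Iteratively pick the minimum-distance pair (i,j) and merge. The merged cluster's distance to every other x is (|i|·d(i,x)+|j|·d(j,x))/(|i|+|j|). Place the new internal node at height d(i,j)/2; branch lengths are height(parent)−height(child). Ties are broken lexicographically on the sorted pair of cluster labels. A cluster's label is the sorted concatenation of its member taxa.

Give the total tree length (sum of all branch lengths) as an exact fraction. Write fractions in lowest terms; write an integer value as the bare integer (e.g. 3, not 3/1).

1625/18

1. join K+V (d=3) ⇒ KV; edges |K|=3/2, |V|=3/2
  updated: d(B,KV)=61/2, d(G,KV)=57/2, d(KV,R)=43, d(KV,T)=55/2, d(KV,Y)=38
2. join G+R (d=13) ⇒ GR; edges |G|=13/2, |R|=13/2
  updated: d(B,GR)=55/2, d(GR,KV)=143/4, d(GR,T)=73/2, d(GR,Y)=32
3. join B+GR (d=55/2) ⇒ BGR; edges |B|=55/4, |GR|=29/4
  updated: d(BGR,KV)=34, d(BGR,T)=110/3, d(BGR,Y)=119/3
4. join KV+T (d=55/2) ⇒ KTV; edges |KV|=49/4, |T|=55/4
  updated: d(BGR,KTV)=314/9, d(KTV,Y)=35
5. join BGR+KTV (d=314/9) ⇒ BGKRTV; edges |BGR|=133/36, |KTV|=133/36
  updated: d(BGKRTV,Y)=112/3
6. join BGKRTV+Y (d=112/3) ⇒ BGKRTVY; edges |BGKRTV|=11/9, |Y|=56/3
final tree: (((B:55/4,(G:13/2,R:13/2):29/4):133/36,((K:3/2,V:3/2):49/4,T:55/4):133/36):11/9,Y:56/3)
total length: 1625/18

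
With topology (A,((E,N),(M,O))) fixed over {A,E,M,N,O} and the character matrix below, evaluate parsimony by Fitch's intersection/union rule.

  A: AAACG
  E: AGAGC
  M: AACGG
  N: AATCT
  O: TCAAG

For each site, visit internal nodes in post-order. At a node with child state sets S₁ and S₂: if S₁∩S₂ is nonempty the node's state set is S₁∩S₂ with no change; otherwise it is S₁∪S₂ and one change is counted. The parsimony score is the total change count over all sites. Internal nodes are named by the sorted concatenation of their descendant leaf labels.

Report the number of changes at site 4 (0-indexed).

2

site 0, node EN: E={A} ∩ N={A} → {A} (+0)
site 0, node MO: M={A} ∪ O={T} → {A,T} (+1)
site 0, node EMNO: EN={A} ∩ MO={A,T} → {A} (+0)
site 0, node AEMNO: A={A} ∩ EMNO={A} → {A} (+0)
site 1, node EN: E={G} ∪ N={A} → {A,G} (+1)
site 1, node MO: M={A} ∪ O={C} → {A,C} (+1)
site 1, node EMNO: EN={A,G} ∩ MO={A,C} → {A} (+0)
site 1, node AEMNO: A={A} ∩ EMNO={A} → {A} (+0)
site 2, node EN: E={A} ∪ N={T} → {A,T} (+1)
site 2, node MO: M={C} ∪ O={A} → {A,C} (+1)
site 2, node EMNO: EN={A,T} ∩ MO={A,C} → {A} (+0)
site 2, node AEMNO: A={A} ∩ EMNO={A} → {A} (+0)
site 3, node EN: E={G} ∪ N={C} → {C,G} (+1)
site 3, node MO: M={G} ∪ O={A} → {A,G} (+1)
site 3, node EMNO: EN={C,G} ∩ MO={A,G} → {G} (+0)
site 3, node AEMNO: A={C} ∪ EMNO={G} → {C,G} (+1)
site 4, node EN: E={C} ∪ N={T} → {C,T} (+1)
site 4, node MO: M={G} ∩ O={G} → {G} (+0)
site 4, node EMNO: EN={C,T} ∪ MO={G} → {C,G,T} (+1)
site 4, node AEMNO: A={G} ∩ EMNO={C,G,T} → {G} (+0)
per-site changes: [1, 2, 2, 3, 2]; total = 10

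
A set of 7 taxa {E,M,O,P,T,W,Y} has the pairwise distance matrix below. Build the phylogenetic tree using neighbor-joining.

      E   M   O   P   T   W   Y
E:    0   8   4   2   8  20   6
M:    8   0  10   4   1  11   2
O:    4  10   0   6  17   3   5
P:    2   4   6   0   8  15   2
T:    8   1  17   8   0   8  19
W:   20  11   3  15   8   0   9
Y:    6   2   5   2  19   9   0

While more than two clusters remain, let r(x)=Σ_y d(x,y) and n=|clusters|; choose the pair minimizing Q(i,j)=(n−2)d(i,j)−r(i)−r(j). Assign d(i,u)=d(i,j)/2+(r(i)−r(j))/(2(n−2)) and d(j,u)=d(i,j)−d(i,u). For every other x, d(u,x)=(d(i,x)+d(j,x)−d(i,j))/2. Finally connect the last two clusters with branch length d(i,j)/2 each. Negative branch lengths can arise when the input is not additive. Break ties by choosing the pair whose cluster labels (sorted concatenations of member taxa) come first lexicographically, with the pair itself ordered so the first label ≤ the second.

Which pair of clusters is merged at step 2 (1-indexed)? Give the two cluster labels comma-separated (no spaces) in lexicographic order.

1. join O+W (d=3, Q=-96) ⇒ OW; edges |O|=-3/5, |W|=18/5
  updated: d(E,OW)=21/2, d(M,OW)=9, d(OW,P)=9, d(OW,T)=11, d(OW,Y)=11/2
2. join M+T (d=1, Q=-67) ⇒ MT; edges |M|=-19/8, |T|=27/8
  updated: d(E,MT)=15/2, d(MT,OW)=19/2, d(MT,P)=11/2, d(MT,Y)=10
3. join OW+Y (d=11/2, Q=-83/2) ⇒ OWY; edges |OW|=55/12, |Y|=11/12
  updated: d(E,OWY)=11/2, d(MT,OWY)=7, d(OWY,P)=11/4
4. join E+P (d=2, Q=-85/4) ⇒ EP; edges |E|=35/16, |P|=-3/16
  updated: d(EP,MT)=11/2, d(EP,OWY)=25/8
5. join EP+MT (d=11/2, Q=-125/8) ⇒ EMPT; edges |EP|=13/16, |MT|=75/16
  updated: d(EMPT,OWY)=37/16
6. join EMPT+OWY (d=37/16) ⇒ EMOPTWY; edges |EMPT|=37/32, |OWY|=37/32
final tree: (((E:35/16,P:-3/16):13/16,(M:-19/8,T:27/8):75/16):37/32,((O:-3/5,W:18/5):55/12,Y:11/12):37/32)
total length: 309/16

M,T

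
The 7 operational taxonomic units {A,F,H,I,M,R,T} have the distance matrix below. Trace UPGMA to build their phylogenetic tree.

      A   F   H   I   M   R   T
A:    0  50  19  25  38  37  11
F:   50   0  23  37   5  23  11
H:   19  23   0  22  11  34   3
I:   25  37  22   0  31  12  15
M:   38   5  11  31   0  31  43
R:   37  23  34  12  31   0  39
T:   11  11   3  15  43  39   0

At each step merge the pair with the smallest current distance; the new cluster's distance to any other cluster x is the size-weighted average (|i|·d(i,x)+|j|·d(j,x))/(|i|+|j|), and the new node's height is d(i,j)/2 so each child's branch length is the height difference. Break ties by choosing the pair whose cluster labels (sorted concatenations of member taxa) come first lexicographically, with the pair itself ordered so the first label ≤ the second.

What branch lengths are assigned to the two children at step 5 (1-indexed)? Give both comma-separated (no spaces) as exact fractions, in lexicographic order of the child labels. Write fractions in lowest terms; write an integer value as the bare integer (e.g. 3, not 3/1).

41/6,25/3

iteration 1: select H,T (d=3); attach at lengths (3/2, 3/2); label the merged cluster HT
  updated: d(A,HT)=15, d(F,HT)=17, d(HT,I)=37/2, d(HT,M)=27, d(HT,R)=73/2
iteration 2: select F,M (d=5); attach at lengths (5/2, 5/2); label the merged cluster FM
  updated: d(A,FM)=44, d(FM,HT)=22, d(FM,I)=34, d(FM,R)=27
iteration 3: select I,R (d=12); attach at lengths (6, 6); label the merged cluster IR
  updated: d(A,IR)=31, d(FM,IR)=61/2, d(HT,IR)=55/2
iteration 4: select A,HT (d=15); attach at lengths (15/2, 6); label the merged cluster AHT
  updated: d(AHT,FM)=88/3, d(AHT,IR)=86/3
iteration 5: select AHT,IR (d=86/3); attach at lengths (41/6, 25/3); label the merged cluster AHIRT
  updated: d(AHIRT,FM)=149/5
iteration 6: select AHIRT,FM (d=149/5); attach at lengths (17/30, 62/5); label the merged cluster AFHIMRT
final tree: (((A:15/2,(H:3/2,T:3/2):6):41/6,(I:6,R:6):25/3):17/30,(F:5/2,M:5/2):62/5)
total length: 1849/30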